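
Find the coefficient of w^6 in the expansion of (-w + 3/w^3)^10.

General term: C(10,j)·(-w)^j·(3/w^3)^(10-j), with w-exponent 1j − 3(10−j) = 4j − 30.
Set 4j − 30 = 6: j = 9.
C(10,9) = 10; (-1)^9 = -1; 3^1 = 3.
Coefficient = 10 · (-1) · 3 = -30.

-30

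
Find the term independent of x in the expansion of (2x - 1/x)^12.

59136

General term: C(12,j)·(2x)^j·(-1/x)^(12-j), with x-exponent 1j − 1(12−j) = 2j − 12.
Set 2j − 12 = 0: j = 6.
C(12,6) = 924; 2^6 = 64; (-1)^6 = 1.
Coefficient = 924 · 64 · 1 = 59136.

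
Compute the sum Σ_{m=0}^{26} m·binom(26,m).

872415232

Differentiating (1+x)^26 and setting x=1: Σ m·C(26,m) = 26·2^25 = 872415232.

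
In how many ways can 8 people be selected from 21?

203490

This is C(21,8) = 203490.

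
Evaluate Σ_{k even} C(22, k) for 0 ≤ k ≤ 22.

Half of (1+1)^22 + (1−1)^22 gives the even-index sum: 2^21 = 2097152.

2097152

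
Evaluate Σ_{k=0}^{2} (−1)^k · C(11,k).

45

The partial alternating sum Σ_{k=0}^{2} (−1)^k C(11,k) = (−1)^2 C(10,2) = 45.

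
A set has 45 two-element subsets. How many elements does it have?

10

n(n−1)/2 = 45 ⇒ n(n−1) = 90. Since 10·9 = 90, n = 10.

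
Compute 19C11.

75582

C(19,11) = C(19,8) by symmetry.
C(19,8) = (19·18·17·16·15·14·13·12) / 8! = 3047466240 / 40320 = 75582.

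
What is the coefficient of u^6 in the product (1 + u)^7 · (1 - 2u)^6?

15

Coefficient of u^6 = Σ_{j} C(7,j)·1^j·C(6,6-j)·(-2)^(6-j) for j from 0 to 6.
= 64 + (-1344) + 5040 + (-5600) + 2100 + (-252) + 7 = 15.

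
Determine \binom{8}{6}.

28

C(8,6) = C(8,2) by symmetry.
C(8,2) = (8·7) / 2! = 56 / 2 = 28.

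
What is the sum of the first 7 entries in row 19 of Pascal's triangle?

43796

1 + 19 + 171 + 969 + 3876 + 11628 + 27132 = 43796.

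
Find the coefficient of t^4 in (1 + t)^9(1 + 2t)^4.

1966

Coefficient of t^4 = Σ_{j} C(9,j)·1^j·C(4,4-j)·2^(4-j) for j from 0 to 4.
= 16 + 288 + 864 + 672 + 126 = 1966.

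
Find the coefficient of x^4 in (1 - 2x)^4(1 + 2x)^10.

-624

Coefficient of x^4 = Σ_{j} C(4,j)·(-2)^j·C(10,4-j)·2^(4-j) for j from 0 to 4.
= 3360 + (-7680) + 4320 + (-640) + 16 = -624.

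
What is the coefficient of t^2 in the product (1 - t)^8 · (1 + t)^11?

Coefficient of t^2 = Σ_{j} C(8,j)·(-1)^j·C(11,2-j)·1^(2-j) for j from 0 to 2.
= 55 + (-88) + 28 = -5.

-5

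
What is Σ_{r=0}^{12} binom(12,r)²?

2704156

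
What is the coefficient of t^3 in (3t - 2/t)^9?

General term: C(9,j)·(3t)^j·(-2/t)^(9-j), with t-exponent 1j − 1(9−j) = 2j − 9.
Set 2j − 9 = 3: j = 6.
C(9,6) = 84; 3^6 = 729; (-2)^3 = -8.
Coefficient = 84 · 729 · (-8) = -489888.

-489888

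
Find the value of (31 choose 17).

265182525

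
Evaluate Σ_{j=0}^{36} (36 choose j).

68719476736

The entries of row 36 sum to 2^36 = 68719476736.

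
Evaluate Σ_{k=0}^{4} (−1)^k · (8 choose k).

The partial alternating sum Σ_{k=0}^{4} (−1)^k C(8,k) = (−1)^4 C(7,4) = 35.

35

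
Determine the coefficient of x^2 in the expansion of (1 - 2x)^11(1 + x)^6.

103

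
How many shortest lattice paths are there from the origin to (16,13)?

67863915

Each path is a sequence of 29 steps with 16 rights: C(29,16) = 67863915.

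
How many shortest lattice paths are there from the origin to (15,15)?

155117520

Each path is a sequence of 30 steps with 15 rights: C(30,15) = 155117520.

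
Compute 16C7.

11440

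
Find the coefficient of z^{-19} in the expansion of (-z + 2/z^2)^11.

-11264

General term: C(11,j)·(-z)^j·(2/z^2)^(11-j), with z-exponent 1j − 2(11−j) = 3j − 22.
Set 3j − 22 = -19: j = 1.
C(11,1) = 11; (-1)^1 = -1; 2^10 = 1024.
Coefficient = 11 · (-1) · 1024 = -11264.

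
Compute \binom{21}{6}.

54264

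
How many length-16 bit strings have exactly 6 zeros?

Choose the 6 positions: C(16,6) = 8008.

8008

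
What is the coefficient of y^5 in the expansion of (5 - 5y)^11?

The general term is C(11,j)·(5)^j·(-5y)^(11-j); the y^5 term has j = 6.
C(11,6) = 462.
Coefficient = C(11,6) · 5^6 · (-5)^5 = 462 · 15625 · (-3125) = -22558593750.

-22558593750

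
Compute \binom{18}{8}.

43758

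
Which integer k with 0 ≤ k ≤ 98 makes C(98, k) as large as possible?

49

C(98,k) is maximized at k = 98/2 = 49.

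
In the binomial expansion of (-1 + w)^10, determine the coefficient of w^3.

The general term is C(10,j)·(-1)^j·(w)^(10-j); the w^3 term has j = 7.
C(10,7) = 120.
Coefficient = C(10,7) · (-1)^7 = 120 · (-1) = -120.

-120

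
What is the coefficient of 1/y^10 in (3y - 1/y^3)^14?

19702683

General term: C(14,j)·(3y)^j·(-1/y^3)^(14-j), with y-exponent 1j − 3(14−j) = 4j − 42.
Set 4j − 42 = -10: j = 8.
C(14,8) = 3003; 3^8 = 6561; (-1)^6 = 1.
Coefficient = 3003 · 6561 · 1 = 19702683.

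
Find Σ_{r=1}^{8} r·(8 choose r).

1024

Differentiating (1+x)^8 and setting x=1: Σ r·C(8,r) = 8·2^7 = 1024.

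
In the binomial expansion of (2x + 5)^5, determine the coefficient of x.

6250

The general term is C(5,j)·(2x)^j·(5)^(5-j); the x^1 term has j = 1.
C(5,1) = 5.
Coefficient = C(5,1) · 2^1 · 5^4 = 5 · 2 · 625 = 6250.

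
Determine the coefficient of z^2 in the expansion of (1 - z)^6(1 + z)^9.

-3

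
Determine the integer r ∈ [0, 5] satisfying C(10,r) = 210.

4

C(10,r) increases on 0 ≤ r ≤ 5. C(10,3) = 120 and C(10,4) = 210, so r = 4.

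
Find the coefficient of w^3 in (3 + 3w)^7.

76545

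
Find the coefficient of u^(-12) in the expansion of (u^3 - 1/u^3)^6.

General term: C(6,j)·(u^3)^j·(-1/u^3)^(6-j), with u-exponent 3j − 3(6−j) = 6j − 18.
Set 6j − 18 = -12: j = 1.
C(6,1) = 6; 1^1 = 1; (-1)^5 = -1.
Coefficient = 6 · 1 · (-1) = -6.

-6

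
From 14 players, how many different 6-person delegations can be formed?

This is C(14,6) = 3003.

3003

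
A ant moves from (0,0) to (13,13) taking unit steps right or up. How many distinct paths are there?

Each path is a sequence of 26 steps with 13 rights: C(26,13) = 10400600.

10400600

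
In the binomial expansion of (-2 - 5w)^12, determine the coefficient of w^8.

The general term is C(12,j)·(-2)^j·(-5w)^(12-j); the w^8 term has j = 4.
C(12,4) = 495.
Coefficient = C(12,4) · (-2)^4 · (-5)^8 = 495 · 16 · 390625 = 3093750000.

3093750000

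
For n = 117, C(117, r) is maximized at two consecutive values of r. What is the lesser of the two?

58

For odd n = 117, C(117,r) peaks at r = (n−1)/2 and (n+1)/2; the lesser is 58.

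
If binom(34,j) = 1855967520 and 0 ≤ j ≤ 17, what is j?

15

C(34,j) increases on 0 ≤ j ≤ 17. C(34,14) = 1391975640 and C(34,15) = 1855967520, so j = 15.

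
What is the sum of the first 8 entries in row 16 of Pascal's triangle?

1 + 16 + 120 + 560 + 1820 + 4368 + 8008 + 11440 = 26333.

26333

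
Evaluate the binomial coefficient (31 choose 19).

141120525

C(31,19) = C(31,12) by symmetry.
C(31,12) = (31·30·29·28·27·26·25·24·23·22·21·20) / 12! = 67596957267840000 / 479001600 = 141120525.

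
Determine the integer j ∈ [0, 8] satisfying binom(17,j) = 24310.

8

C(17,j) increases on 0 ≤ j ≤ 8. C(17,7) = 19448 and C(17,8) = 24310, so j = 8.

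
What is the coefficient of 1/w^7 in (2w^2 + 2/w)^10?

10240

General term: C(10,j)·(2w^2)^j·(2/w)^(10-j), with w-exponent 2j − 1(10−j) = 3j − 10.
Set 3j − 10 = -7: j = 1.
C(10,1) = 10; 2^1 = 2; 2^9 = 512.
Coefficient = 10 · 2 · 512 = 10240.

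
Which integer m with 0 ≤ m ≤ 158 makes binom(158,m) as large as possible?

79

C(158,m) is maximized at m = 158/2 = 79.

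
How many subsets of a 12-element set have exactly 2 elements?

Choose the 2 positions: C(12,2) = 66.

66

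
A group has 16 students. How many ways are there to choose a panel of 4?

This is C(16,4) = 1820.

1820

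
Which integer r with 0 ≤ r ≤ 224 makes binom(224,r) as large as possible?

112

C(224,r) is maximized at r = 224/2 = 112.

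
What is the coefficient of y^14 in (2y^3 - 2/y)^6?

-384

General term: C(6,j)·(2y^3)^j·(-2/y)^(6-j), with y-exponent 3j − 1(6−j) = 4j − 6.
Set 4j − 6 = 14: j = 5.
C(6,5) = 6; 2^5 = 32; (-2)^1 = -2.
Coefficient = 6 · 32 · (-2) = -384.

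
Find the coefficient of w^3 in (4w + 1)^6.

1280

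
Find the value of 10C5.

252

C(10,5) = (10·9·8·7·6) / 5! = 30240 / 120 = 252.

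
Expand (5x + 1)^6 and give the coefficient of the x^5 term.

The general term is C(6,j)·(5x)^j·(1)^(6-j); the x^5 term has j = 5.
C(6,5) = 6.
Coefficient = C(6,5) · 5^5 = 6 · 3125 = 18750.

18750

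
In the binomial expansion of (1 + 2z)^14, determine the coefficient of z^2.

364

The general term is C(14,j)·(1)^j·(2z)^(14-j); the z^2 term has j = 12.
C(14,12) = 91.
Coefficient = C(14,12) · 2^2 = 91 · 4 = 364.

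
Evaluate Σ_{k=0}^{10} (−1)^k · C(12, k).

11

The partial alternating sum Σ_{k=0}^{10} (−1)^k C(12,k) = (−1)^10 C(11,10) = 11.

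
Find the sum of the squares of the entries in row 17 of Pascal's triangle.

Σ C(17,j)² is the coefficient of x^17 in (1+x)^17(1+x)^17 = (1+x)^34, i.e. C(34,17) = 2333606220.

2333606220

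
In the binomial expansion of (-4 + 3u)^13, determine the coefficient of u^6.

The general term is C(13,j)·(-4)^j·(3u)^(13-j); the u^6 term has j = 7.
C(13,7) = 1716.
Coefficient = C(13,7) · (-4)^7 · 3^6 = 1716 · (-16384) · 729 = -20495794176.

-20495794176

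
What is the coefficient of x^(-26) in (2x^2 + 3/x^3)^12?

General term: C(12,j)·(2x^2)^j·(3/x^3)^(12-j), with x-exponent 2j − 3(12−j) = 5j − 36.
Set 5j − 36 = -26: j = 2.
C(12,2) = 66; 2^2 = 4; 3^10 = 59049.
Coefficient = 66 · 4 · 59049 = 15588936.

15588936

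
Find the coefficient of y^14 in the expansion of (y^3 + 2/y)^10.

General term: C(10,j)·(y^3)^j·(2/y)^(10-j), with y-exponent 3j − 1(10−j) = 4j − 10.
Set 4j − 10 = 14: j = 6.
C(10,6) = 210; 1^6 = 1; 2^4 = 16.
Coefficient = 210 · 1 · 16 = 3360.

3360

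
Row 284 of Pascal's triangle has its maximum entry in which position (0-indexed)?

C(284,j) is maximized at j = 284/2 = 142.

142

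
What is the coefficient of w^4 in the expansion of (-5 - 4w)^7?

The general term is C(7,j)·(-5)^j·(-4w)^(7-j); the w^4 term has j = 3.
C(7,3) = 35.
Coefficient = C(7,3) · (-5)^3 · (-4)^4 = 35 · (-125) · 256 = -1120000.

-1120000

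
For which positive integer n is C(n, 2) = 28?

n(n−1)/2 = 28 ⇒ n(n−1) = 56. Since 8·7 = 56, n = 8.

8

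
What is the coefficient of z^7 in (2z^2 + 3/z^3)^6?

General term: C(6,j)·(2z^2)^j·(3/z^3)^(6-j), with z-exponent 2j − 3(6−j) = 5j − 18.
Set 5j − 18 = 7: j = 5.
C(6,5) = 6; 2^5 = 32; 3^1 = 3.
Coefficient = 6 · 32 · 3 = 576.

576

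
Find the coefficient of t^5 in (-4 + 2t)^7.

10752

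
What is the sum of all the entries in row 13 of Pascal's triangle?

Setting x = 1 in (1+x)^13 gives Σ C(13,j) = 2^13 = 8192.

8192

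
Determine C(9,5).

126

C(9,5) = C(9,4) by symmetry.
C(9,4) = (9·8·7·6) / 4! = 3024 / 24 = 126.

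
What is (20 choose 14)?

38760

C(20,14) = C(20,6) by symmetry.
C(20,6) = (20·19·18·17·16·15) / 6! = 27907200 / 720 = 38760.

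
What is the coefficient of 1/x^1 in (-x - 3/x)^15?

General term: C(15,j)·(-x)^j·(-3/x)^(15-j), with x-exponent 1j − 1(15−j) = 2j − 15.
Set 2j − 15 = -1: j = 7.
C(15,7) = 6435; (-1)^7 = -1; (-3)^8 = 6561.
Coefficient = 6435 · (-1) · 6561 = -42220035.

-42220035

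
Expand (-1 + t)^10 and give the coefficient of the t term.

-10

The general term is C(10,j)·(-1)^j·(t)^(10-j); the t^1 term has j = 9.
C(10,9) = 10.
Coefficient = C(10,9) · (-1)^9 = 10 · (-1) = -10.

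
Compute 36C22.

3796297200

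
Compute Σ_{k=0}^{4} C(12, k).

1 + 12 + 66 + 220 + 495 = 794.

794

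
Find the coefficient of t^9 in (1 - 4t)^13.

-187432960

The general term is C(13,j)·(1)^j·(-4t)^(13-j); the t^9 term has j = 4.
C(13,4) = 715.
Coefficient = C(13,4) · (-4)^9 = 715 · (-262144) = -187432960.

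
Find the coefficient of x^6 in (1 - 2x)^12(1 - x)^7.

474215

Coefficient of x^6 = Σ_{j} C(12,j)·(-2)^j·C(7,6-j)·(-1)^(6-j) for j from 0 to 6.
= 7 + 504 + 9240 + 61600 + 166320 + 177408 + 59136 = 474215.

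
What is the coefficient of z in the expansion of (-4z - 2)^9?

The general term is C(9,j)·(-4z)^j·(-2)^(9-j); the z^1 term has j = 1.
C(9,1) = 9.
Coefficient = C(9,1) · (-4)^1 · (-2)^8 = 9 · (-4) · 256 = -9216.

-9216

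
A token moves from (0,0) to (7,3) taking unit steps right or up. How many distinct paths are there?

120

Each path is a sequence of 10 steps with 7 rights: C(10,7) = 120.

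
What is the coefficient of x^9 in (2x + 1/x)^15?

General term: C(15,j)·(2x)^j·(1/x)^(15-j), with x-exponent 1j − 1(15−j) = 2j − 15.
Set 2j − 15 = 9: j = 12.
C(15,12) = 455; 2^12 = 4096; 1^3 = 1.
Coefficient = 455 · 4096 · 1 = 1863680.

1863680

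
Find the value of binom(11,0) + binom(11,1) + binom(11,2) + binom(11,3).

1 + 11 + 55 + 165 = 232.

232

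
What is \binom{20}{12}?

C(20,12) = C(20,8) by symmetry.
C(20,8) = (20·19·18·17·16·15·14·13) / 8! = 5079110400 / 40320 = 125970.

125970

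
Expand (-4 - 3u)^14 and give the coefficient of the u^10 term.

The general term is C(14,j)·(-4)^j·(-3u)^(14-j); the u^10 term has j = 4.
C(14,4) = 1001.
Coefficient = C(14,4) · (-4)^4 · (-3)^10 = 1001 · 256 · 59049 = 15131660544.

15131660544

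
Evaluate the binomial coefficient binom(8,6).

C(8,6) = C(8,2) by symmetry.
C(8,2) = (8·7) / 2! = 56 / 2 = 28.

28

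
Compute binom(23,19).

8855

C(23,19) = C(23,4) by symmetry.
C(23,4) = (23·22·21·20) / 4! = 212520 / 24 = 8855.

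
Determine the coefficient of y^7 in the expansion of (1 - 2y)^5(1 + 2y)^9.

0

Coefficient of y^7 = Σ_{j} C(5,j)·(-2)^j·C(9,7-j)·2^(7-j) for j from 0 to 5.
= 4608 + (-53760) + 161280 + (-161280) + 53760 + (-4608) = 0.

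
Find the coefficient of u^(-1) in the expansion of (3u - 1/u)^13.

-1250964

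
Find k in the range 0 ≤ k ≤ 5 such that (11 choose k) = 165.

3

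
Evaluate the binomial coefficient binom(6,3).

20

C(6,3) = (6·5·4) / 3! = 120 / 6 = 20.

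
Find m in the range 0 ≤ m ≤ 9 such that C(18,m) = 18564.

C(18,m) increases on 0 ≤ m ≤ 9. C(18,5) = 8568 and C(18,6) = 18564, so m = 6.

6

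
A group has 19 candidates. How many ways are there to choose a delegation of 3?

This is C(19,3) = 969.

969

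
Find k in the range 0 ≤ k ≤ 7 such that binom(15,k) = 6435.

7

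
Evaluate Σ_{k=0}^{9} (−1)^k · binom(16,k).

The partial alternating sum Σ_{k=0}^{9} (−1)^k C(16,k) = (−1)^9 C(15,9) = -5005.

-5005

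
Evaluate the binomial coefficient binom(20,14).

38760

C(20,14) = C(20,6) by symmetry.
C(20,6) = (20·19·18·17·16·15) / 6! = 27907200 / 720 = 38760.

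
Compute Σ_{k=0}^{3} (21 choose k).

1 + 21 + 210 + 1330 = 1562.

1562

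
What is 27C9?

4686825

C(27,9) = (27·26·25·24·23·22·21·20·19) / 9! = 1700755056000 / 362880 = 4686825.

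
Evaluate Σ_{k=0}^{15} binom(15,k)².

155117520

Σ C(15,k)² is the coefficient of x^15 in (1+x)^15(1+x)^15 = (1+x)^30, i.e. C(30,15) = 155117520.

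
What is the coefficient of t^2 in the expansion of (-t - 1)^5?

-10

The general term is C(5,j)·(-t)^j·(-1)^(5-j); the t^2 term has j = 2.
C(5,2) = 10.
Coefficient = C(5,2) · (-1)^3 = 10 · (-1) = -10.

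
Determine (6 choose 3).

20

C(6,3) = (6·5·4) / 3! = 120 / 6 = 20.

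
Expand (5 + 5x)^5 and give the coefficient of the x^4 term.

The general term is C(5,j)·(5)^j·(5x)^(5-j); the x^4 term has j = 1.
C(5,1) = 5.
Coefficient = C(5,1) · 5^1 · 5^4 = 5 · 5 · 625 = 15625.

15625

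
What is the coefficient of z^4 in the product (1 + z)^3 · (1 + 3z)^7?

6258

Coefficient of z^4 = Σ_{j} C(3,j)·1^j·C(7,4-j)·3^(4-j) for j from 0 to 3.
= 2835 + 2835 + 567 + 21 = 6258.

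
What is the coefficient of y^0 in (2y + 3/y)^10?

General term: C(10,j)·(2y)^j·(3/y)^(10-j), with y-exponent 1j − 1(10−j) = 2j − 10.
Set 2j − 10 = 0: j = 5.
C(10,5) = 252; 2^5 = 32; 3^5 = 243.
Coefficient = 252 · 32 · 243 = 1959552.

1959552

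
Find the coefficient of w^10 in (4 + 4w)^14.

268703891456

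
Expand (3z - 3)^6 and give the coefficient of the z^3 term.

The general term is C(6,j)·(3z)^j·(-3)^(6-j); the z^3 term has j = 3.
C(6,3) = 20.
Coefficient = C(6,3) · 3^3 · (-3)^3 = 20 · 27 · (-27) = -14580.

-14580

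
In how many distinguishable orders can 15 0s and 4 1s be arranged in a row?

Choose positions for the 0s: C(19,15) = 3876.

3876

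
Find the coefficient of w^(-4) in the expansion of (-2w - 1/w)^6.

12

General term: C(6,j)·(-2w)^j·(-1/w)^(6-j), with w-exponent 1j − 1(6−j) = 2j − 6.
Set 2j − 6 = -4: j = 1.
C(6,1) = 6; (-2)^1 = -2; (-1)^5 = -1.
Coefficient = 6 · (-2) · (-1) = 12.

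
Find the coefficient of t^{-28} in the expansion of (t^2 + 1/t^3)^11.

11

General term: C(11,j)·(t^2)^j·(1/t^3)^(11-j), with t-exponent 2j − 3(11−j) = 5j − 33.
Set 5j − 33 = -28: j = 1.
C(11,1) = 11; 1^1 = 1; 1^10 = 1.
Coefficient = 11 · 1 · 1 = 11.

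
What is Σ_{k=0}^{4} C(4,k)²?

By Vandermonde's identity, Σ C(4,k)² = C(8,4) = 70.

70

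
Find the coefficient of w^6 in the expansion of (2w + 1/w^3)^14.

General term: C(14,j)·(2w)^j·(1/w^3)^(14-j), with w-exponent 1j − 3(14−j) = 4j − 42.
Set 4j − 42 = 6: j = 12.
C(14,12) = 91; 2^12 = 4096; 1^2 = 1.
Coefficient = 91 · 4096 · 1 = 372736.

372736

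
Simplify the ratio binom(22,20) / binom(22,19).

C(n,k+1)/C(n,k) = (n−k)/(k+1) = (22−19)/(19+1) = 3/20.

3/20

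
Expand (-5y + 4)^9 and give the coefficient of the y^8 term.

The general term is C(9,j)·(-5y)^j·(4)^(9-j); the y^8 term has j = 8.
C(9,8) = 9.
Coefficient = C(9,8) · (-5)^8 · 4^1 = 9 · 390625 · 4 = 14062500.

14062500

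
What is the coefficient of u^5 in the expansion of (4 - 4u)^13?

The general term is C(13,j)·(4)^j·(-4u)^(13-j); the u^5 term has j = 8.
C(13,8) = 1287.
Coefficient = C(13,8) · 4^8 · (-4)^5 = 1287 · 65536 · (-1024) = -86369107968.

-86369107968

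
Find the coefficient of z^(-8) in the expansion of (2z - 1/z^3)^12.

-101376

General term: C(12,j)·(2z)^j·(-1/z^3)^(12-j), with z-exponent 1j − 3(12−j) = 4j − 36.
Set 4j − 36 = -8: j = 7.
C(12,7) = 792; 2^7 = 128; (-1)^5 = -1.
Coefficient = 792 · 128 · (-1) = -101376.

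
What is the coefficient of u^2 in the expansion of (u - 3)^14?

The general term is C(14,j)·(u)^j·(-3)^(14-j); the u^2 term has j = 2.
C(14,2) = 91.
Coefficient = C(14,2) · (-3)^12 = 91 · 531441 = 48361131.

48361131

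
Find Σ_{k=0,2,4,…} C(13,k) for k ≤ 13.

4096

Half of (1+1)^13 + (1−1)^13 gives the even-index sum: 2^12 = 4096.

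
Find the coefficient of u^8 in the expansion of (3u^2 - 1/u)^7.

5103

General term: C(7,j)·(3u^2)^j·(-1/u)^(7-j), with u-exponent 2j − 1(7−j) = 3j − 7.
Set 3j − 7 = 8: j = 5.
C(7,5) = 21; 3^5 = 243; (-1)^2 = 1.
Coefficient = 21 · 243 · 1 = 5103.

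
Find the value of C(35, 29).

C(35,29) = C(35,6) by symmetry.
C(35,6) = (35·34·33·32·31·30) / 6! = 1168675200 / 720 = 1623160.

1623160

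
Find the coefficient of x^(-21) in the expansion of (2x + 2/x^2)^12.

General term: C(12,j)·(2x)^j·(2/x^2)^(12-j), with x-exponent 1j − 2(12−j) = 3j − 24.
Set 3j − 24 = -21: j = 1.
C(12,1) = 12; 2^1 = 2; 2^11 = 2048.
Coefficient = 12 · 2 · 2048 = 49152.

49152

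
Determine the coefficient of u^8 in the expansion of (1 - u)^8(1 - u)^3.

165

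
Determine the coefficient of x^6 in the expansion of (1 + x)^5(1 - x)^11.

Coefficient of x^6 = Σ_{j} C(5,j)·1^j·C(11,6-j)·(-1)^(6-j) for j from 0 to 5.
= 462 + (-2310) + 3300 + (-1650) + 275 + (-11) = 66.

66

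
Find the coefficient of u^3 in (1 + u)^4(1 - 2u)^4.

20

Coefficient of u^3 = Σ_{j} C(4,j)·1^j·C(4,3-j)·(-2)^(3-j) for j from 0 to 3.
= (-32) + 96 + (-48) + 4 = 20.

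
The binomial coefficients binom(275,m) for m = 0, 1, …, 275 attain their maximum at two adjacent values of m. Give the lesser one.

For odd n = 275, C(275,m) peaks at m = (n−1)/2 and (n+1)/2; the lesser is 137.

137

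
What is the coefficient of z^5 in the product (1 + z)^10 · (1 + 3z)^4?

Coefficient of z^5 = Σ_{j} C(10,j)·1^j·C(4,5-j)·3^(5-j) for j from 1 to 5.
= 810 + 4860 + 6480 + 2520 + 252 = 14922.

14922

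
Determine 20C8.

C(20,8) = (20·19·18·17·16·15·14·13) / 8! = 5079110400 / 40320 = 125970.

125970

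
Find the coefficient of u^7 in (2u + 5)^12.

The general term is C(12,j)·(2u)^j·(5)^(12-j); the u^7 term has j = 7.
C(12,7) = 792.
Coefficient = C(12,7) · 2^7 · 5^5 = 792 · 128 · 3125 = 316800000.

316800000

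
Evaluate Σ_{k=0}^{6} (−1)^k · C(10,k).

84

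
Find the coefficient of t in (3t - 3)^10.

The general term is C(10,j)·(3t)^j·(-3)^(10-j); the t^1 term has j = 1.
C(10,1) = 10.
Coefficient = C(10,1) · 3^1 · (-3)^9 = 10 · 3 · (-19683) = -590490.

-590490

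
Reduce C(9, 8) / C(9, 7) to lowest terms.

C(n,k+1)/C(n,k) = (n−k)/(k+1) = (9−7)/(7+1) = 2/8 = 1/4.

1/4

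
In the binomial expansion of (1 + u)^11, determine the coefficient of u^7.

The general term is C(11,j)·(1)^j·(u)^(11-j); the u^7 term has j = 4.
C(11,4) = 330.
Coefficient = C(11,4) = 330.

330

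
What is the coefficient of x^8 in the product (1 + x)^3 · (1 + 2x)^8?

Coefficient of x^8 = Σ_{j} C(3,j)·1^j·C(8,8-j)·2^(8-j) for j from 0 to 3.
= 256 + 3072 + 5376 + 1792 = 10496.

10496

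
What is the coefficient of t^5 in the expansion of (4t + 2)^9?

The general term is C(9,j)·(4t)^j·(2)^(9-j); the t^5 term has j = 5.
C(9,5) = 126.
Coefficient = C(9,5) · 4^5 · 2^4 = 126 · 1024 · 16 = 2064384.

2064384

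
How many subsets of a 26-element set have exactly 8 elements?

Choose the 8 positions: C(26,8) = 1562275.

1562275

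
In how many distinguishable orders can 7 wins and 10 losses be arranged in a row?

Choose positions for the wins: C(17,7) = 19448.

19448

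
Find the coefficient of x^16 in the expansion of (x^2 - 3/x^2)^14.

General term: C(14,j)·(x^2)^j·(-3/x^2)^(14-j), with x-exponent 2j − 2(14−j) = 4j − 28.
Set 4j − 28 = 16: j = 11.
C(14,11) = 364; 1^11 = 1; (-3)^3 = -27.
Coefficient = 364 · 1 · (-27) = -9828.

-9828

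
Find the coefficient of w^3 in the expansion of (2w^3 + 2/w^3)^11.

General term: C(11,j)·(2w^3)^j·(2/w^3)^(11-j), with w-exponent 3j − 3(11−j) = 6j − 33.
Set 6j − 33 = 3: j = 6.
C(11,6) = 462; 2^6 = 64; 2^5 = 32.
Coefficient = 462 · 64 · 32 = 946176.

946176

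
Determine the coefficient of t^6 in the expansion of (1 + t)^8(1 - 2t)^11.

Coefficient of t^6 = Σ_{j} C(8,j)·1^j·C(11,6-j)·(-2)^(6-j) for j from 0 to 6.
= 29568 + (-118272) + 147840 + (-73920) + 15400 + (-1232) + 28 = -588.

-588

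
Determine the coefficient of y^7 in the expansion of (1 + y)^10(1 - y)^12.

240

Coefficient of y^7 = Σ_{j} C(10,j)·1^j·C(12,7-j)·(-1)^(7-j) for j from 0 to 7.
= (-792) + 9240 + (-35640) + 59400 + (-46200) + 16632 + (-2520) + 120 = 240.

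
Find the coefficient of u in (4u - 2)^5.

320

The general term is C(5,j)·(4u)^j·(-2)^(5-j); the u^1 term has j = 1.
C(5,1) = 5.
Coefficient = C(5,1) · 4^1 · (-2)^4 = 5 · 4 · 16 = 320.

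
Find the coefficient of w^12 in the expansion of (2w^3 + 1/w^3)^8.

General term: C(8,j)·(2w^3)^j·(1/w^3)^(8-j), with w-exponent 3j − 3(8−j) = 6j − 24.
Set 6j − 24 = 12: j = 6.
C(8,6) = 28; 2^6 = 64; 1^2 = 1.
Coefficient = 28 · 64 · 1 = 1792.

1792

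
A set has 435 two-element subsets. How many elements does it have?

n(n−1)/2 = 435 ⇒ n(n−1) = 870. Since 30·29 = 870, n = 30.

30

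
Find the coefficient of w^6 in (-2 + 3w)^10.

2449440

The general term is C(10,j)·(-2)^j·(3w)^(10-j); the w^6 term has j = 4.
C(10,4) = 210.
Coefficient = C(10,4) · (-2)^4 · 3^6 = 210 · 16 · 729 = 2449440.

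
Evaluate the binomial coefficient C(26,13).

10400600

C(26,13) = (26·25·24·23·22·21·20·19·18·17·16·15·14) / 13! = 64764752532480000 / 6227020800 = 10400600.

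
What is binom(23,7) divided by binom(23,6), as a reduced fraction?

C(n,k+1)/C(n,k) = (n−k)/(k+1) = (23−6)/(6+1) = 17/7.

17/7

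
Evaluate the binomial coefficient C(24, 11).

2496144

C(24,11) = (24·23·22·21·20·19·18·17·16·15·14) / 11! = 99638080819200 / 39916800 = 2496144.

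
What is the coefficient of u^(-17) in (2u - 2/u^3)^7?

896

General term: C(7,j)·(2u)^j·(-2/u^3)^(7-j), with u-exponent 1j − 3(7−j) = 4j − 21.
Set 4j − 21 = -17: j = 1.
C(7,1) = 7; 2^1 = 2; (-2)^6 = 64.
Coefficient = 7 · 2 · 64 = 896.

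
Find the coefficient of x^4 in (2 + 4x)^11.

10813440

The general term is C(11,j)·(2)^j·(4x)^(11-j); the x^4 term has j = 7.
C(11,7) = 330.
Coefficient = C(11,7) · 2^7 · 4^4 = 330 · 128 · 256 = 10813440.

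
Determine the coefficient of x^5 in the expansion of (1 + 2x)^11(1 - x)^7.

Coefficient of x^5 = Σ_{j} C(11,j)·2^j·C(7,5-j)·(-1)^(5-j) for j from 0 to 5.
= (-21) + 770 + (-7700) + 27720 + (-36960) + 14784 = -1407.

-1407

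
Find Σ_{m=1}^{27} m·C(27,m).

1811939328

Since m·C(27,m) = 27·C(26,m−1), the sum is 27·2^26 = 27·67108864 = 1811939328.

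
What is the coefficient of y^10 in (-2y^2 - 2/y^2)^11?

-337920

General term: C(11,j)·(-2y^2)^j·(-2/y^2)^(11-j), with y-exponent 2j − 2(11−j) = 4j − 22.
Set 4j − 22 = 10: j = 8.
C(11,8) = 165; (-2)^8 = 256; (-2)^3 = -8.
Coefficient = 165 · 256 · (-8) = -337920.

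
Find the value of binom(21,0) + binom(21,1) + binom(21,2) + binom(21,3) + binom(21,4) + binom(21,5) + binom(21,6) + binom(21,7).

198440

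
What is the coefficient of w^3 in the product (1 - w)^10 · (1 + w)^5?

15

Coefficient of w^3 = Σ_{j} C(10,j)·(-1)^j·C(5,3-j)·1^(3-j) for j from 0 to 3.
= 10 + (-100) + 225 + (-120) = 15.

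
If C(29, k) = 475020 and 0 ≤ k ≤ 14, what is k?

C(29,k) increases on 0 ≤ k ≤ 14. C(29,5) = 118755 and C(29,6) = 475020, so k = 6.

6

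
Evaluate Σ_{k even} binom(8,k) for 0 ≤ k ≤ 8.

Even-k terms of row 8 sum to 2^7 = 128.

128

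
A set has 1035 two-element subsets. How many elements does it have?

n(n−1)/2 = 1035 ⇒ n(n−1) = 2070. Since 46·45 = 2070, n = 46.

46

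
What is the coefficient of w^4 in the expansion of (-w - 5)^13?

The general term is C(13,j)·(-w)^j·(-5)^(13-j); the w^4 term has j = 4.
C(13,4) = 715.
Coefficient = C(13,4) · (-5)^9 = 715 · (-1953125) = -1396484375.

-1396484375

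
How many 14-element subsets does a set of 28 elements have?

40116600

C(28,14) = (28·27·26·25·24·23·22·21·20·19·18·17·16·15) / 14! = 3497296636753920000 / 87178291200 = 40116600.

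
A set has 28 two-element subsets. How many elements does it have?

8

n(n−1)/2 = 28 ⇒ n(n−1) = 56. Since 8·7 = 56, n = 8.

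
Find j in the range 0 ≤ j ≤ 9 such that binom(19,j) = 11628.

5

C(19,j) increases on 0 ≤ j ≤ 9. C(19,4) = 3876 and C(19,5) = 11628, so j = 5.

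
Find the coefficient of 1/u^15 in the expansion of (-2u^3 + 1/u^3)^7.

General term: C(7,j)·(-2u^3)^j·(1/u^3)^(7-j), with u-exponent 3j − 3(7−j) = 6j − 21.
Set 6j − 21 = -15: j = 1.
C(7,1) = 7; (-2)^1 = -2; 1^6 = 1.
Coefficient = 7 · (-2) · 1 = -14.

-14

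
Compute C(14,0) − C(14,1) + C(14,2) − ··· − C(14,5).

-1287

The partial alternating sum Σ_{k=0}^{5} (−1)^k C(14,k) = (−1)^5 C(13,5) = -1287.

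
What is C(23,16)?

C(23,16) = C(23,7) by symmetry.
C(23,7) = (23·22·21·20·19·18·17) / 7! = 1235591280 / 5040 = 245157.

245157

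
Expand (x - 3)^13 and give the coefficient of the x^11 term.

702

The general term is C(13,j)·(x)^j·(-3)^(13-j); the x^11 term has j = 11.
C(13,11) = 78.
Coefficient = C(13,11) · (-3)^2 = 78 · 9 = 702.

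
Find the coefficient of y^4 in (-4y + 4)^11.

1384120320

The general term is C(11,j)·(-4y)^j·(4)^(11-j); the y^4 term has j = 4.
C(11,4) = 330.
Coefficient = C(11,4) · (-4)^4 · 4^7 = 330 · 256 · 16384 = 1384120320.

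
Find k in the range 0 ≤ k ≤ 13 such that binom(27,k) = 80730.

C(27,k) increases on 0 ≤ k ≤ 13. C(27,4) = 17550 and C(27,5) = 80730, so k = 5.

5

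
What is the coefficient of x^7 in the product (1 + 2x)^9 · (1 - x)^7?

1709

Coefficient of x^7 = Σ_{j} C(9,j)·2^j·C(7,7-j)·(-1)^(7-j) for j from 0 to 7.
= (-1) + 126 + (-3024) + 23520 + (-70560) + 84672 + (-37632) + 4608 = 1709.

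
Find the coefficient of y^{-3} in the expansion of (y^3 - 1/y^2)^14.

General term: C(14,j)·(y^3)^j·(-1/y^2)^(14-j), with y-exponent 3j − 2(14−j) = 5j − 28.
Set 5j − 28 = -3: j = 5.
C(14,5) = 2002; 1^5 = 1; (-1)^9 = -1.
Coefficient = 2002 · 1 · (-1) = -2002.

-2002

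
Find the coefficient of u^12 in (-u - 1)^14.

91

The general term is C(14,j)·(-u)^j·(-1)^(14-j); the u^12 term has j = 12.
C(14,12) = 91.
Coefficient = C(14,12) = 91.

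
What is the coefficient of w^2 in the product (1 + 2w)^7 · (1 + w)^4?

Coefficient of w^2 = Σ_{j} C(7,j)·2^j·C(4,2-j)·1^(2-j) for j from 0 to 2.
= 6 + 56 + 84 = 146.

146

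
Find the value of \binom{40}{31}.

273438880

C(40,31) = C(40,9) by symmetry.
C(40,9) = (40·39·38·37·36·35·34·33·32) / 9! = 99225500774400 / 362880 = 273438880.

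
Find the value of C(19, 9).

92378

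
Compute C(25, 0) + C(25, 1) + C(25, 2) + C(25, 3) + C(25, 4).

15276

1 + 25 + 300 + 2300 + 12650 = 15276.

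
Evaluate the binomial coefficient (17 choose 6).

12376

C(17,6) = (17·16·15·14·13·12) / 6! = 8910720 / 720 = 12376.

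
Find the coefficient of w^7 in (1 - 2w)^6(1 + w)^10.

Coefficient of w^7 = Σ_{j} C(6,j)·(-2)^j·C(10,7-j)·1^(7-j) for j from 0 to 6.
= 120 + (-2520) + 15120 + (-33600) + 28800 + (-8640) + 640 = -80.

-80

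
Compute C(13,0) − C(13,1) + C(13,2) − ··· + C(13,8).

495

The partial alternating sum Σ_{k=0}^{8} (−1)^k C(13,k) = (−1)^8 C(12,8) = 495.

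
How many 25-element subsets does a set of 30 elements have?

142506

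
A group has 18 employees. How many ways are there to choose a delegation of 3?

816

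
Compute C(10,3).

120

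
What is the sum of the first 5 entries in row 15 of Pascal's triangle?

1941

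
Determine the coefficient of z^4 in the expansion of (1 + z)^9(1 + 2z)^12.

35406

Coefficient of z^4 = Σ_{j} C(9,j)·1^j·C(12,4-j)·2^(4-j) for j from 0 to 4.
= 7920 + 15840 + 9504 + 2016 + 126 = 35406.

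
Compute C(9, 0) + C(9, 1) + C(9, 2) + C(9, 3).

130

1 + 9 + 36 + 84 = 130.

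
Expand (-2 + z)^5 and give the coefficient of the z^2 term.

-80

The general term is C(5,j)·(-2)^j·(z)^(5-j); the z^2 term has j = 3.
C(5,3) = 10.
Coefficient = C(5,3) · (-2)^3 = 10 · (-8) = -80.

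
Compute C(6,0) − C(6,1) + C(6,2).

The partial alternating sum Σ_{k=0}^{2} (−1)^k C(6,k) = (−1)^2 C(5,2) = 10.

10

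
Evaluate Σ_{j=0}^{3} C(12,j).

1 + 12 + 66 + 220 = 299.

299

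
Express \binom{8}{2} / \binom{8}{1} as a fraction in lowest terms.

7/2

C(n,k+1)/C(n,k) = (n−k)/(k+1) = (8−1)/(1+1) = 7/2.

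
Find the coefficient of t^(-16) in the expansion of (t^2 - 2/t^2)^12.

67584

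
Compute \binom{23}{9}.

817190

C(23,9) = (23·22·21·20·19·18·17·16·15) / 9! = 296541907200 / 362880 = 817190.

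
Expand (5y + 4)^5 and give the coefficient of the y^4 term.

12500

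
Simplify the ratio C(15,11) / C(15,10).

C(n,k+1)/C(n,k) = (n−k)/(k+1) = (15−10)/(10+1) = 5/11.

5/11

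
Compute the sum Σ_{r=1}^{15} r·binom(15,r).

245760

Differentiating (1+x)^15 and setting x=1: Σ r·C(15,r) = 15·2^14 = 245760.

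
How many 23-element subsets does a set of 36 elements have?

2310789600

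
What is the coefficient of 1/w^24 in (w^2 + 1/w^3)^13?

General term: C(13,j)·(w^2)^j·(1/w^3)^(13-j), with w-exponent 2j − 3(13−j) = 5j − 39.
Set 5j − 39 = -24: j = 3.
C(13,3) = 286; 1^3 = 1; 1^10 = 1.
Coefficient = 286 · 1 · 1 = 286.

286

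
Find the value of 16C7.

11440

C(16,7) = (16·15·14·13·12·11·10) / 7! = 57657600 / 5040 = 11440.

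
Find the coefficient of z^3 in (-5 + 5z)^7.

2734375

The general term is C(7,j)·(-5)^j·(5z)^(7-j); the z^3 term has j = 4.
C(7,4) = 35.
Coefficient = C(7,4) · (-5)^4 · 5^3 = 35 · 625 · 125 = 2734375.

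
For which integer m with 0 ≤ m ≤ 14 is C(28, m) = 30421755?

12

C(28,m) increases on 0 ≤ m ≤ 14. C(28,11) = 21474180 and C(28,12) = 30421755, so m = 12.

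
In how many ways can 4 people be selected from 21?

This is C(21,4) = 5985.

5985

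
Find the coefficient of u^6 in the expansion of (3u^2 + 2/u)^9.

489888

General term: C(9,j)·(3u^2)^j·(2/u)^(9-j), with u-exponent 2j − 1(9−j) = 3j − 9.
Set 3j − 9 = 6: j = 5.
C(9,5) = 126; 3^5 = 243; 2^4 = 16.
Coefficient = 126 · 243 · 16 = 489888.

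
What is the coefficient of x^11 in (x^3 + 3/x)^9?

General term: C(9,j)·(x^3)^j·(3/x)^(9-j), with x-exponent 3j − 1(9−j) = 4j − 9.
Set 4j − 9 = 11: j = 5.
C(9,5) = 126; 1^5 = 1; 3^4 = 81.
Coefficient = 126 · 1 · 81 = 10206.

10206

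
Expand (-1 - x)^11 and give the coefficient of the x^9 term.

The general term is C(11,j)·(-1)^j·(-x)^(11-j); the x^9 term has j = 2.
C(11,2) = 55.
Coefficient = C(11,2) · (-1)^9 = 55 · (-1) = -55.

-55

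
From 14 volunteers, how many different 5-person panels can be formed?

This is C(14,5) = 2002.

2002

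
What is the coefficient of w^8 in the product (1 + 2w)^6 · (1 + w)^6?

Coefficient of w^8 = Σ_{j} C(6,j)·2^j·C(6,8-j)·1^(8-j) for j from 2 to 6.
= 60 + 960 + 3600 + 3840 + 960 = 9420.

9420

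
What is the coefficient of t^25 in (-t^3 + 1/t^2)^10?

-10

General term: C(10,j)·(-t^3)^j·(1/t^2)^(10-j), with t-exponent 3j − 2(10−j) = 5j − 20.
Set 5j − 20 = 25: j = 9.
C(10,9) = 10; (-1)^9 = -1; 1^1 = 1.
Coefficient = 10 · (-1) · 1 = -10.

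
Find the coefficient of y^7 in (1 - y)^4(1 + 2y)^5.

-48

Coefficient of y^7 = Σ_{j} C(4,j)·(-1)^j·C(5,7-j)·2^(7-j) for j from 2 to 4.
= 192 + (-320) + 80 = -48.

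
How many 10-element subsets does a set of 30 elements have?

30045015

C(30,10) = (30·29·28·27·26·25·24·23·22·21) / 10! = 109027350432000 / 3628800 = 30045015.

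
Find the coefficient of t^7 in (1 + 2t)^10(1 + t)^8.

614680

Coefficient of t^7 = Σ_{j} C(10,j)·2^j·C(8,7-j)·1^(7-j) for j from 0 to 7.
= 8 + 560 + 10080 + 67200 + 188160 + 225792 + 107520 + 15360 = 614680.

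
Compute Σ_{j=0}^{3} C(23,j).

1 + 23 + 253 + 1771 = 2048.

2048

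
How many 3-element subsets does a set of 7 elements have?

C(7,3) = (7·6·5) / 3! = 210 / 6 = 35.

35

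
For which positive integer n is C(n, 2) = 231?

22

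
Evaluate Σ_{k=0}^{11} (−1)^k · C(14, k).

The partial alternating sum Σ_{k=0}^{11} (−1)^k C(14,k) = (−1)^11 C(13,11) = -78.

-78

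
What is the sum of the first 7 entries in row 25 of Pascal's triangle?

245506

1 + 25 + 300 + 2300 + 12650 + 53130 + 177100 = 245506.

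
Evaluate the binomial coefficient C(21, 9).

293930

C(21,9) = (21·20·19·18·17·16·15·14·13) / 9! = 106661318400 / 362880 = 293930.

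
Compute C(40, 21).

C(40,21) = C(40,19) by symmetry.
C(40,19) = (40·39·38·37·36·35·34·33·32·31·30·29·28·27·26·25·24·23·22) / 19! = 15969861751731289590988800000 / 121645100408832000 = 131282408400.

131282408400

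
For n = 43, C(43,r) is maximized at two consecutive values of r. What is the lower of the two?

21

For odd n = 43, C(43,r) peaks at r = (n−1)/2 and (n+1)/2; the lower is 21.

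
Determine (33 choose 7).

4272048

C(33,7) = (33·32·31·30·29·28·27) / 7! = 21531121920 / 5040 = 4272048.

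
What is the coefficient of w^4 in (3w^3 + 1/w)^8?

General term: C(8,j)·(3w^3)^j·(1/w)^(8-j), with w-exponent 3j − 1(8−j) = 4j − 8.
Set 4j − 8 = 4: j = 3.
C(8,3) = 56; 3^3 = 27; 1^5 = 1.
Coefficient = 56 · 27 · 1 = 1512.

1512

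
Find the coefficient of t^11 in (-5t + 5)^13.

-95214843750

The general term is C(13,j)·(-5t)^j·(5)^(13-j); the t^11 term has j = 11.
C(13,11) = 78.
Coefficient = C(13,11) · (-5)^11 · 5^2 = 78 · (-48828125) · 25 = -95214843750.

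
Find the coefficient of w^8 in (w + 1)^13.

The general term is C(13,j)·(w)^j·(1)^(13-j); the w^8 term has j = 8.
C(13,8) = 1287.
Coefficient = C(13,8) = 1287.

1287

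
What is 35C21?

C(35,21) = C(35,14) by symmetry.
C(35,14) = (35·34·33·32·31·30·29·28·27·26·25·24·23·22) / 14! = 202250096145377280000 / 87178291200 = 2319959400.

2319959400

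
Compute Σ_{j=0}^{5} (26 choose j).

83682

1 + 26 + 325 + 2600 + 14950 + 65780 = 83682.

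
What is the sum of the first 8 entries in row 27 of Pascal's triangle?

1285624

1 + 27 + 351 + 2925 + 17550 + 80730 + 296010 + 888030 = 1285624.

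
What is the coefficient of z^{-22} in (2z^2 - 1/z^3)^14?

16016

General term: C(14,j)·(2z^2)^j·(-1/z^3)^(14-j), with z-exponent 2j − 3(14−j) = 5j − 42.
Set 5j − 42 = -22: j = 4.
C(14,4) = 1001; 2^4 = 16; (-1)^10 = 1.
Coefficient = 1001 · 16 · 1 = 16016.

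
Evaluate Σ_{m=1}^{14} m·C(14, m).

114688

Differentiating (1+x)^14 and setting x=1: Σ m·C(14,m) = 14·2^13 = 114688.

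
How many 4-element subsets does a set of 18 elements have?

3060

C(18,4) = (18·17·16·15) / 4! = 73440 / 24 = 3060.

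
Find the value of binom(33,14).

C(33,14) = (33·32·31·30·29·28·27·26·25·24·23·22·21·20) / 14! = 71382386874839040000 / 87178291200 = 818809200.

818809200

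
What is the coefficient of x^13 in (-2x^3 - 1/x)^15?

-823680

General term: C(15,j)·(-2x^3)^j·(-1/x)^(15-j), with x-exponent 3j − 1(15−j) = 4j − 15.
Set 4j − 15 = 13: j = 7.
C(15,7) = 6435; (-2)^7 = -128; (-1)^8 = 1.
Coefficient = 6435 · (-128) · 1 = -823680.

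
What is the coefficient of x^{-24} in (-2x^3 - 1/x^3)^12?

General term: C(12,j)·(-2x^3)^j·(-1/x^3)^(12-j), with x-exponent 3j − 3(12−j) = 6j − 36.
Set 6j − 36 = -24: j = 2.
C(12,2) = 66; (-2)^2 = 4; (-1)^10 = 1.
Coefficient = 66 · 4 · 1 = 264.

264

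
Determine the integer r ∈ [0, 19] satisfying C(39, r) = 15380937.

C(39,r) increases on 0 ≤ r ≤ 19. C(39,6) = 3262623 and C(39,7) = 15380937, so r = 7.

7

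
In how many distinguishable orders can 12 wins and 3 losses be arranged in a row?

Choose positions for the wins: C(15,12) = 455.

455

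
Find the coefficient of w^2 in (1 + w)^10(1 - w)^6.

Coefficient of w^2 = Σ_{j} C(10,j)·1^j·C(6,2-j)·(-1)^(2-j) for j from 0 to 2.
= 15 + (-60) + 45 = 0.

0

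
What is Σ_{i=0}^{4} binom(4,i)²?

70

By Vandermonde's identity, Σ C(4,i)² = C(8,4) = 70.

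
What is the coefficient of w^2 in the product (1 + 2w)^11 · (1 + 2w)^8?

Coefficient of w^2 = Σ_{j} C(11,j)·2^j·C(8,2-j)·2^(2-j) for j from 0 to 2.
= 112 + 352 + 220 = 684.

684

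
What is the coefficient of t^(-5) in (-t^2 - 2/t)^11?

-28160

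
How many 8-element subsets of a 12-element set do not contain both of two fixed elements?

All 8-subsets: C(12,8) = 495. Those containing both fixed elements: C(10,6) = 210.
495 − 210 = 285.

285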